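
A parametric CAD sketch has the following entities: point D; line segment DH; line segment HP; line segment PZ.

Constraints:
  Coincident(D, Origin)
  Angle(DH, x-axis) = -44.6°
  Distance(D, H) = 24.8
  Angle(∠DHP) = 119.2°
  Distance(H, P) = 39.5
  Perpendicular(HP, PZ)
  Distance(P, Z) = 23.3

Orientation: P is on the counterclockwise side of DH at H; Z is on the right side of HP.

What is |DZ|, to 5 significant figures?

68.431

D is at the origin; DH runs at -44.6° with length 24.8, so H = 24.8·(cos -44.6°, sin -44.6°) = (17.658, -17.413). ∠DHP = 119.2°, so HP runs at -44.6° + (180° − 119.2°) = 16.200° from the x-axis; with |HP| = 39.5, P = H + 39.5·(cos 16.200°, sin 16.200°) = (55.590, -6.3932). HP ⟂ PZ; with |PZ| = 23.3 on the right of HP, Z = P + 23.3·(0.27899, -0.96029) = (62.090, -28.768). Then |DZ| = |Z − D| = 68.431.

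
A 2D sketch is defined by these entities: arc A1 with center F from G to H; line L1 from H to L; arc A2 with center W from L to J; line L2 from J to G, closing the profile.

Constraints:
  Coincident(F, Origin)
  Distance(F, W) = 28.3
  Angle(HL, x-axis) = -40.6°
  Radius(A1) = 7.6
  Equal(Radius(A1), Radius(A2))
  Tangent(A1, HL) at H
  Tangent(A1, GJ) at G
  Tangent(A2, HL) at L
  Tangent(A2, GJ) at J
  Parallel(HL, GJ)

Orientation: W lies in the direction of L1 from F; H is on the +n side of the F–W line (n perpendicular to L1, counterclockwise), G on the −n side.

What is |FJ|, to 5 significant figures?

29.303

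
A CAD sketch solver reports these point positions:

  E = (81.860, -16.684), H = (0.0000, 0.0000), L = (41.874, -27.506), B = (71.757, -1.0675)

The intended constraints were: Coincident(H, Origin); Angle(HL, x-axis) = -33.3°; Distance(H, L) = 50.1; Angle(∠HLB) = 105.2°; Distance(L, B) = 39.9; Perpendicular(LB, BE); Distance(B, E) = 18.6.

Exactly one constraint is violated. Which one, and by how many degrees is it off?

Perpendicular(LB, BE) — off by 8.60°.

H = (0.00, 0.00) ✓; HL at -33.30° ✓; |HL| = 50.10 ✓; ∠HLB = 105.2° ✓; |LB| = 39.90 ✓; ∠(LB, BE) = 98.60° ✗; |BE| = 18.60 ✓.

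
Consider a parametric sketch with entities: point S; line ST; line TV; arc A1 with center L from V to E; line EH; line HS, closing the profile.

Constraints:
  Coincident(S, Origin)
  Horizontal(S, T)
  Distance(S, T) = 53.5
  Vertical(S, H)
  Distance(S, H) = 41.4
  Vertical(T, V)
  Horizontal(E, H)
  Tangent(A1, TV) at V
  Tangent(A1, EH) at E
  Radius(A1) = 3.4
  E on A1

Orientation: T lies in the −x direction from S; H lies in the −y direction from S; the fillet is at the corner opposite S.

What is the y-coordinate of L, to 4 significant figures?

-38.00

S is at the origin; S and T share the same y with |ST| = 53.5 and T on the −x side, so T = (-53.50, 0.000). S and H share the same x with |SH| = 41.4 and H on the −y side, so H = (0.000, -41.40). The virtual corner opposite S is at (-53.50, -41.40). Since A1 is tangent to TV there, LV ⟂ TV and the tangent condition forces LE to be normal to EH, with radius 3.4, so the center L sits 3.4 in from both sides at L = (-50.10, -38.00). So L.y = -38.00.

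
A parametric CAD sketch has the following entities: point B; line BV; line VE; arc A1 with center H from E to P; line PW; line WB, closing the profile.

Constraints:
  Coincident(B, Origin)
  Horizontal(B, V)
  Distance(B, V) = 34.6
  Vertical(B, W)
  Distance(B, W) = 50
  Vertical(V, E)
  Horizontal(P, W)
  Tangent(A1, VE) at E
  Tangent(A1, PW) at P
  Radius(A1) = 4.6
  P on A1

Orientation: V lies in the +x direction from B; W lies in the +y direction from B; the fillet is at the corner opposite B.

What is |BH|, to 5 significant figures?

54.417

BW is vertical with |BW| = 50.0 and W on the +y side, so W = (0.0000, 50.000). The virtual corner opposite B is at (34.600, 50.000). The tangent condition forces HE to be normal to VE and A1 meets PW tangentially, so HP is at right angles to PW, with radius 4.6, so the center H sits 4.6 in from both sides at H = (30.000, 45.400). Then |BH| = |H − B| = 54.417.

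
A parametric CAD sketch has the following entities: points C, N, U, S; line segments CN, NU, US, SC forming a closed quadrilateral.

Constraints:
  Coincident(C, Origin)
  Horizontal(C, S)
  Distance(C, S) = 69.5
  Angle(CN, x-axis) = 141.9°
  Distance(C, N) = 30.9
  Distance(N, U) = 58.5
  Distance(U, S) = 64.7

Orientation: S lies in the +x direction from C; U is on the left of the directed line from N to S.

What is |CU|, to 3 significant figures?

55.0

C is at the origin; CS is horizontal with |CS| = 69.5 and S in +x, so S = (69.5, 0). CN runs at 141.9° with |CN| = 30.9, so N = (-24.3, 19.1). U is determined by |NU| = 58.5 and |US| = 64.7 together: it lies at the intersection of circle(N, 58.5) and circle(S, 64.7). With |NS| = 95.7, the foot of the radical line on NS is 43.9 from N and the perpendicular offset is √(58.5² − 43.9²) = 38.7. Taking the left-of-NS solution: U = (26.4, 48.2).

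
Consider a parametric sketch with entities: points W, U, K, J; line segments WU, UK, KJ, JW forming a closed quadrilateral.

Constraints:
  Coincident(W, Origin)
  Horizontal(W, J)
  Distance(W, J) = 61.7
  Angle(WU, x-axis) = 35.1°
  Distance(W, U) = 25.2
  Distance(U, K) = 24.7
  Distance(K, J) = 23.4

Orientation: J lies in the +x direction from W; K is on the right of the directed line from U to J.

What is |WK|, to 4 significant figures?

38.53

W is at the origin; W and J share the same y with |WJ| = 61.7 and J in +x, so J = (61.7, 0). WU runs at 35.1° with |WU| = 25.2, so U = (20.62, 14.49). K is determined by |UK| = 24.7 and |KJ| = 23.4 together: it lies at the intersection of circle(U, 24.7) and circle(J, 23.4). With |UJ| = 43.56, the foot of the radical line on UJ is 22.50 from U and the perpendicular offset is √(24.7² − 22.50²) = 10.19. Taking the right-of-UJ solution: K = (38.45, -2.605).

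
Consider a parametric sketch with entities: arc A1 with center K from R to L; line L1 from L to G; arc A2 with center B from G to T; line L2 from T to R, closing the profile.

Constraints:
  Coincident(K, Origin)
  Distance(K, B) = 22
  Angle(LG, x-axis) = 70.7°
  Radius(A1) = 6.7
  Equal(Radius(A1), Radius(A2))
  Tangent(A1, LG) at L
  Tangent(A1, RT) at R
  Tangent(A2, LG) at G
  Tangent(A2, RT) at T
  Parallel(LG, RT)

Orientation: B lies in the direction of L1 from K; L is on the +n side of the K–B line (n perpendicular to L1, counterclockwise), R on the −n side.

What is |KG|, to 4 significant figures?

23.00

Tangency of A1 to both parallel lines with radius 6.7 puts L and R at K ± 6.7·n: L = (-6.323, 2.214), R = (6.323, -2.214). Equal radii place G and T the same way about B: G = B + 6.7·n = (0.9479, 22.98), T = B − 6.7·n = (13.59, 18.55). Then |KG| = |G − K| = 23.00.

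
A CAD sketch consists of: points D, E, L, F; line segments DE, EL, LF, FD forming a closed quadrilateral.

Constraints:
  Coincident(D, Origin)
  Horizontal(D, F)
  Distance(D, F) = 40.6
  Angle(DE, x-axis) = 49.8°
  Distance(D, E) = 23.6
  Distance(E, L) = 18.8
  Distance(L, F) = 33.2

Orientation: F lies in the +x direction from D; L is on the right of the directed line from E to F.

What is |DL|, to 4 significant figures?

7.471

D is at the origin; DF is horizontal with |DF| = 40.6 and F in +x, so F = (40.6, 0). DE runs at 49.8° with |DE| = 23.6, so E = (15.23, 18.03). L is determined by |EL| = 18.8 and |LF| = 33.2 together: it lies at the intersection of circle(E, 18.8) and circle(F, 33.2). With |EF| = 31.12, the foot of the radical line on EF is 3.529 from E and the perpendicular offset is √(18.8² − 3.529²) = 18.47. Taking the right-of-EF solution: L = (7.413, 0.9291).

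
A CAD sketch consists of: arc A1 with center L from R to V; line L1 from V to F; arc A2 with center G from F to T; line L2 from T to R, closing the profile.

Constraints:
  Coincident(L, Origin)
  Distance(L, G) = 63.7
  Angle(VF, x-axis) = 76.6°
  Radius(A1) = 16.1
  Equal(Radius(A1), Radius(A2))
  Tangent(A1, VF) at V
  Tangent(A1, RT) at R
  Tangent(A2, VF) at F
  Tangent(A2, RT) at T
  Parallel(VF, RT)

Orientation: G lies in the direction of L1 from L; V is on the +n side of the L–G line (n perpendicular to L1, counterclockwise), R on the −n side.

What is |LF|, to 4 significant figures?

65.70

Tangency of A1 to both parallel lines with radius 16.1 puts V and R at L ± 16.1·n: V = (-15.66, 3.731), R = (15.66, -3.731). Equal radii place F and T the same way about G: F = G + 16.1·n = (-0.8994, 65.70), T = G − 16.1·n = (30.42, 58.23). Then |LF| = |F − L| = 65.70.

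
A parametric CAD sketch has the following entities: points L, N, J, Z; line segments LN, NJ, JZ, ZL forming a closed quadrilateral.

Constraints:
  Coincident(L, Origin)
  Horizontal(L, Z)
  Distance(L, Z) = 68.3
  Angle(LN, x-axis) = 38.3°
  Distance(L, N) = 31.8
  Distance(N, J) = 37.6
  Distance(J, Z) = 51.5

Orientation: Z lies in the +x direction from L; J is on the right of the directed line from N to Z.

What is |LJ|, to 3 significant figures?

26.5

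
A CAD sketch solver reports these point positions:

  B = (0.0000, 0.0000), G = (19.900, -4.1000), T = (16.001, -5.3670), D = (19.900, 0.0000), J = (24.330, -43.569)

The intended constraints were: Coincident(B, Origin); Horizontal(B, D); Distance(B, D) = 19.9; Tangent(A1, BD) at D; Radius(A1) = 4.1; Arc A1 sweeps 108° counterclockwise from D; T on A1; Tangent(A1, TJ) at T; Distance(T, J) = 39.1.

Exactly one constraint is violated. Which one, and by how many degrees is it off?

Tangent(A1, TJ) at T — off by 5.70°.

B = (0.00, 0.00) ✓; B.y = 0.00, D.y = 0.00 ✓; |BD| = 19.90 ✓; ∠(GD, DB) = 90.00° ✓; |GD| = 4.100 ✓; bearing(G→T) − bearing(G→D) = 108.0° ✓; |GT| = 4.100 ✓; ∠(GT, TJ) = 95.70° ✗; |TJ| = 39.10 ✓.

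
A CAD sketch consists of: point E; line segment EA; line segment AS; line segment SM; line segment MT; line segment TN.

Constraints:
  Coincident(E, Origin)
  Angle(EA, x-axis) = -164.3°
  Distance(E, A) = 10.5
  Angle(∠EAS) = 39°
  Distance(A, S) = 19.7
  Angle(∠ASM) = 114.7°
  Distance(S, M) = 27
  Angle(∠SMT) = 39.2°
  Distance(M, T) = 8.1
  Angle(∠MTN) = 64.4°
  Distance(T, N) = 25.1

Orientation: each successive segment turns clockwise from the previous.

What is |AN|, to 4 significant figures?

43.74

∠SMT = 39.2° gives MT at -151.4° from the x-axis; with |MT| = 8.1, T = (20.70, 4.393). ∠MTN = 64.4° gives TN at 93.00° from the x-axis; with |TN| = 25.1, N = (19.39, 29.46). Then |AN| = |N − A| = 43.74.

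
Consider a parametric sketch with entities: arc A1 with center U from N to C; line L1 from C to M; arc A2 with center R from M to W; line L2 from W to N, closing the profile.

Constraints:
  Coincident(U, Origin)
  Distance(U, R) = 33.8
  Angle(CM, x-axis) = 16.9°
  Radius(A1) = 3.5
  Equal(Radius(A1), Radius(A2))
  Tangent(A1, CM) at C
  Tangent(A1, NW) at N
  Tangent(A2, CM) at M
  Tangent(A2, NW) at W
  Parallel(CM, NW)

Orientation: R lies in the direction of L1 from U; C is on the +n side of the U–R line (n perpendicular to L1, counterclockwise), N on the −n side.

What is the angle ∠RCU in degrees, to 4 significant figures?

84.09°

The slot axis is L1's direction at 16.9°, so u = (cos 16.9°, sin 16.9°) = (0.9568, 0.2907) and n = (−sin 16.9°, cos 16.9°) = (-0.2907, 0.9568). U is at the origin and R lies 33.8 along u from U, so R = 33.8·u = (32.34, 9.826). Tangency of A1 to both parallel lines with radius 3.5 puts C and N at U ± 3.5·n: C = (-1.017, 3.349), N = (1.017, -3.349). Then cos ∠RCU = CR·CU / (|CR||CU|), giving 84.09°.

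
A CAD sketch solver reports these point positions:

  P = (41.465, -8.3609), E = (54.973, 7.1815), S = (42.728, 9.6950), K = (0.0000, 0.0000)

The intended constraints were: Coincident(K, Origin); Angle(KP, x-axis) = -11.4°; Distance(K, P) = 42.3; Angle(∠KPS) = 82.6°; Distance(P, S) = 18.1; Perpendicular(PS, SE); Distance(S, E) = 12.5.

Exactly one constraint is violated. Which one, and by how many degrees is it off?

Perpendicular(PS, SE) — off by 7.60°.

K = (0.00, 0.00) ✓; KP at -11.40° ✓; |KP| = 42.30 ✓; ∠KPS = 82.60° ✓; |PS| = 18.10 ✓; ∠(PS, SE) = 97.60° ✗; |SE| = 12.50 ✓.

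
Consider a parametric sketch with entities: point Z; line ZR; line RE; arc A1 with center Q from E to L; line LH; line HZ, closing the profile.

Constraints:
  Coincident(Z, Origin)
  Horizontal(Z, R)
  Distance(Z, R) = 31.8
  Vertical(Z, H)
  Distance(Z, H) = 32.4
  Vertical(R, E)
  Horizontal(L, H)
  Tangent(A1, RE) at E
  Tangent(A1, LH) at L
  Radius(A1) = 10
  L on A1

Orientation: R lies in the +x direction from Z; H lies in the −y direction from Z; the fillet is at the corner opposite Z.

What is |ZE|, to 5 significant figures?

38.897

Z is at the origin; Z and R share the same y with |ZR| = 31.8 and R on the +x side, so R = (31.800, 0.0000). Z and H share the same x with |ZH| = 32.4 and H on the −y side, so H = (0.0000, -32.400). The virtual corner opposite Z is at (31.800, -32.400). The tangent condition forces QE to be normal to RE and tangency of A1 to LH means the radius QL is perpendicular to LH, with radius 10.0, so the center Q sits 10.0 in from both sides at Q = (21.800, -22.400). That places the tangent points at E = (31.800, -22.400) on RE and L = (21.800, -32.400) on LH. Then |ZE| = |E − Z| = 38.897.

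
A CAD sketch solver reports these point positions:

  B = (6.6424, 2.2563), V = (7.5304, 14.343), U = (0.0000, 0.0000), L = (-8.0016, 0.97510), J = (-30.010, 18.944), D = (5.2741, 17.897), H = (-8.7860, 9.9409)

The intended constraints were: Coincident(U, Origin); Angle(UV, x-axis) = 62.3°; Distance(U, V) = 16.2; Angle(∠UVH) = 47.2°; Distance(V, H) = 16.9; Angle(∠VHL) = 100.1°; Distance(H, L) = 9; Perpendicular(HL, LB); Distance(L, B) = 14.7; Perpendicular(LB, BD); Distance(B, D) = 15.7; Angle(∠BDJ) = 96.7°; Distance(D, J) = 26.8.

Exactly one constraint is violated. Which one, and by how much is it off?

Distance(D, J) = 26.8 — off by 8.50.

U = (0.00, 0.00) ✓; UV at 62.30° ✓; |UV| = 16.20 ✓; ∠UVH = 47.20° ✓; |VH| = 16.90 ✓; ∠VHL = 100.1° ✓; |HL| = 9.000 ✓; ∠(HL, LB) = 90.00° ✓; |LB| = 14.70 ✓; ∠(LB, BD) = 90.00° ✓; |BD| = 15.70 ✓; ∠BDJ = 96.70° ✓; |DJ| = 35.30 ✗.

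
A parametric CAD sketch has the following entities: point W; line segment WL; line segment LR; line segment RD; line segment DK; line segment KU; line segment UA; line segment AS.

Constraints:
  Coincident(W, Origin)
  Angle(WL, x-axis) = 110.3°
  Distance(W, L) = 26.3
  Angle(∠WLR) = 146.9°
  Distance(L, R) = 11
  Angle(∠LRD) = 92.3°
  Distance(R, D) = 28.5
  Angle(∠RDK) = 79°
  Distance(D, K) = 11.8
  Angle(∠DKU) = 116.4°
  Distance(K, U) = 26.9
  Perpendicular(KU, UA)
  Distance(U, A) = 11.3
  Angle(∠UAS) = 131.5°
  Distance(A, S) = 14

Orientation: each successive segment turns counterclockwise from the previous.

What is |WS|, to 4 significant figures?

38.34

W is at the origin; WL runs at 110.3° with length 26.3, so L = (-9.124, 24.67). ∠WLR = 146.9° gives LR at 143.4° from the x-axis; with |LR| = 11.0, R = (-17.96, 31.22). ∠LRD = 92.3° gives RD at -128.9° from the x-axis; with |RD| = 28.5, D = (-35.85, 9.045). ∠RDK = 79.0° gives DK at -27.90° from the x-axis; with |DK| = 11.8, K = (-25.42, 3.523). ∠DKU = 116.4° gives KU at 35.70° from the x-axis; with |KU| = 26.9, U = (-3.579, 19.22). KU is perpendicular to UA, so UA runs at 125.7°; with |UA| = 11.3, A = (-10.17, 28.40). ∠UAS = 131.5° gives AS at 174.2° from the x-axis; with |AS| = 14.0, S = (-24.10, 29.81). Then |WS| = |S − W| = 38.34.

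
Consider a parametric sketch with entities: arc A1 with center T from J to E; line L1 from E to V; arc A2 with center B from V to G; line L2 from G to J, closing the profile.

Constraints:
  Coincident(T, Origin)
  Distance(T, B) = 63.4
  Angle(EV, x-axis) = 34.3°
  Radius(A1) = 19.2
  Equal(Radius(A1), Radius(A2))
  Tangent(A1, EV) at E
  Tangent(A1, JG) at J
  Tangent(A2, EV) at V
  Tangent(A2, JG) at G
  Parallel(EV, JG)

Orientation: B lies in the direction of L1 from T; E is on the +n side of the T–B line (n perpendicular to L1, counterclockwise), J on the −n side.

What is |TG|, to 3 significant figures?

66.2

The slot axis is L1's direction at 34.3°, so u = (cos 34.3°, sin 34.3°) = (0.826, 0.564) and n = (−sin 34.3°, cos 34.3°) = (-0.564, 0.826). T is at the origin and B lies 63.4 along u from T, so B = 63.4·u = (52.4, 35.7). Tangency of A1 to both parallel lines with radius 19.2 puts E and J at T ± 19.2·n: E = (-10.8, 15.9), J = (10.8, -15.9). Equal radii place V and G the same way about B: V = B + 19.2·n = (41.6, 51.6), G = B − 19.2·n = (63.2, 19.9). Then |TG| = |G − T| = 66.2.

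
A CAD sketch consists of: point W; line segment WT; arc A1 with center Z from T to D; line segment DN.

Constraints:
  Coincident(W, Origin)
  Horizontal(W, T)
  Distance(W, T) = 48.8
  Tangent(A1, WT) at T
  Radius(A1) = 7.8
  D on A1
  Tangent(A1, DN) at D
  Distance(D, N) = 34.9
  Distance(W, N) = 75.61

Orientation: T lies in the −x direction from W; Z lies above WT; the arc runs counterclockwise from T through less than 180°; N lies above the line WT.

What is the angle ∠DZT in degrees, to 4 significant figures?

127.9°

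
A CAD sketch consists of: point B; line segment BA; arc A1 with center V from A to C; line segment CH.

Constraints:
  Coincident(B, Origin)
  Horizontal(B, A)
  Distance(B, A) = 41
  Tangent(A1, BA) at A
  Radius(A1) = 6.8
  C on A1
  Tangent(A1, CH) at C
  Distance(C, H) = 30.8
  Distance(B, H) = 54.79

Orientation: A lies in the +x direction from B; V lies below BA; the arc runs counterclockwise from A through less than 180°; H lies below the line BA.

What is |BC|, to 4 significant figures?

35.18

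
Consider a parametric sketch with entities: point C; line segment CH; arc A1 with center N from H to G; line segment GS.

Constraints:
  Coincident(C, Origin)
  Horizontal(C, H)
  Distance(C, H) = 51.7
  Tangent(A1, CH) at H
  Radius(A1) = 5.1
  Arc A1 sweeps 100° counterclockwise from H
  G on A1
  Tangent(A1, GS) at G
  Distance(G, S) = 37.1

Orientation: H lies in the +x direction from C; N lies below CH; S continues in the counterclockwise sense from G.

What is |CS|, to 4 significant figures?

68.04

C is at the origin; CH is horizontal with |CH| = 51.7 and H on the +x side, so H = (51.70, 0.000). A1 meets CH tangentially, so NH is at right angles to CH, so N = H + (0, -5.1) = (51.70, -5.100). On A1, H sits at bearing 90° from N; a 100° counterclockwise sweep puts G at bearing 190°, so G = N + 5.1·(cos 190°, sin 190°) = (46.68, -5.986). Tangency of A1 to GS means the radius NG is perpendicular to GS, so GS runs along (−sin 190°, cos 190°); with |GS| = 37.1, S = (53.12, -42.52). Then |CS| = |S − C| = 68.04.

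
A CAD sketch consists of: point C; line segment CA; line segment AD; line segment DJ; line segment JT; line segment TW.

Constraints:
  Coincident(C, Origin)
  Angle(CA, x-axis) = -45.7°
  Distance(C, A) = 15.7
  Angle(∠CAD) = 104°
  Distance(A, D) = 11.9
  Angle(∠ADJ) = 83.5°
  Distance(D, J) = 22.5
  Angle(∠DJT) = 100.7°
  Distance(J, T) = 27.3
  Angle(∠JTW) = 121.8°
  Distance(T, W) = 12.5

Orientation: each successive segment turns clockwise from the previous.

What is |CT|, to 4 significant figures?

16.77

C is at the origin; CA runs at -45.7° with length 15.7, so A = (10.97, -11.24). ∠CAD = 104.0° gives AD at -121.7° from the x-axis; with |AD| = 11.9, D = (4.712, -21.36). ∠ADJ = 83.5° gives DJ at 141.8° from the x-axis; with |DJ| = 22.5, J = (-12.97, -7.447). ∠DJT = 100.7° gives JT at 62.50° from the x-axis; with |JT| = 27.3, T = (-0.3640, 16.77). Then |CT| = |T − C| = 16.77.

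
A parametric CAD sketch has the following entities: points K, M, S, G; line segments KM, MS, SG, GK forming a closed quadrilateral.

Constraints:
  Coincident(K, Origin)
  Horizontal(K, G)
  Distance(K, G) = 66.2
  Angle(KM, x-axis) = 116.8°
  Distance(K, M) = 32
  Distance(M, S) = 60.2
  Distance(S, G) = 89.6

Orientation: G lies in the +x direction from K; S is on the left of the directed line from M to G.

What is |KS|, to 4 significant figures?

80.08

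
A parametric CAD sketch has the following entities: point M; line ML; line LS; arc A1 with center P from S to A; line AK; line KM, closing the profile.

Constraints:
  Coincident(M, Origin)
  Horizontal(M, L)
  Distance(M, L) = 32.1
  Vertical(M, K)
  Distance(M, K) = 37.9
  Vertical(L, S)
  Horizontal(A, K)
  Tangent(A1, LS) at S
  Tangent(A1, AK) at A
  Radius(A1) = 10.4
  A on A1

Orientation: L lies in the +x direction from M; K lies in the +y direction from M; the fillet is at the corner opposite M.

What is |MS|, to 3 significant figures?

42.3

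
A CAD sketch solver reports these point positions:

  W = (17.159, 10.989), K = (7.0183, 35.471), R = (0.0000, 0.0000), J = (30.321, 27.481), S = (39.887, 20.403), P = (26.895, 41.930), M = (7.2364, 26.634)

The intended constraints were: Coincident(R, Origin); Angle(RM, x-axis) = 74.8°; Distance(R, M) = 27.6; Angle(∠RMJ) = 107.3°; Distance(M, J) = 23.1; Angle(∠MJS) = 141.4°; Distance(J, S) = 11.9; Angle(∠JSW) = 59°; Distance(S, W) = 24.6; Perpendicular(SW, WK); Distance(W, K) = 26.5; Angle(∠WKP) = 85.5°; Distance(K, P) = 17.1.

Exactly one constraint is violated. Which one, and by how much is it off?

Distance(K, P) = 17.1 — off by 3.80.

R = (0.00, 0.00) ✓; RM at 74.80° ✓; |RM| = 27.60 ✓; ∠RMJ = 107.3° ✓; |MJ| = 23.10 ✓; ∠MJS = 141.4° ✓; |JS| = 11.90 ✓; ∠JSW = 59.00° ✓; |SW| = 24.60 ✓; ∠(SW, WK) = 90.00° ✓; |WK| = 26.50 ✓; ∠WKP = 85.50° ✓; |KP| = 20.90 ✗.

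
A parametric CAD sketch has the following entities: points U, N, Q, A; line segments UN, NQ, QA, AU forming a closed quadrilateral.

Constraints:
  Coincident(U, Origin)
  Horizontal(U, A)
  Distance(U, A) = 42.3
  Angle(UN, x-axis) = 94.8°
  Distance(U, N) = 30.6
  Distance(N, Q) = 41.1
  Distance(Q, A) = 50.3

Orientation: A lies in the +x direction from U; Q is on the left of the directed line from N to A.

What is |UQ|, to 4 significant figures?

60.03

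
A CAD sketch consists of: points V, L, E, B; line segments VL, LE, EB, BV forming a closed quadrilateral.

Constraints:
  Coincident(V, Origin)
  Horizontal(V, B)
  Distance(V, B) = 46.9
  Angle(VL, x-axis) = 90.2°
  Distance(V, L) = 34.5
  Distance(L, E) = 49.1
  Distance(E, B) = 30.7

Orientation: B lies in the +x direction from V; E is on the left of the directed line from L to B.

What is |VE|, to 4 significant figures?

57.64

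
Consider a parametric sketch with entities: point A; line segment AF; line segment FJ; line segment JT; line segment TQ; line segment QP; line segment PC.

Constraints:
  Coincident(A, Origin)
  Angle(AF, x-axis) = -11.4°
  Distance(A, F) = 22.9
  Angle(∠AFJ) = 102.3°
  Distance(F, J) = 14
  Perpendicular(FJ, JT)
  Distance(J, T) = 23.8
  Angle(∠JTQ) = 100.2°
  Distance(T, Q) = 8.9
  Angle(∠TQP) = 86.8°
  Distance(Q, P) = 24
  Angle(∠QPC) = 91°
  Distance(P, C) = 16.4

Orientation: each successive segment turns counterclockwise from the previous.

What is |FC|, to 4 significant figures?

18.57

∠TQP = 86.8° gives QP at -30.70° from the x-axis; with |QP| = 24.0, P = (21.96, -1.781). ∠QPC = 91.0° gives PC at 58.30° from the x-axis; with |PC| = 16.4, C = (30.57, 12.17). Then |FC| = |C − F| = 18.57.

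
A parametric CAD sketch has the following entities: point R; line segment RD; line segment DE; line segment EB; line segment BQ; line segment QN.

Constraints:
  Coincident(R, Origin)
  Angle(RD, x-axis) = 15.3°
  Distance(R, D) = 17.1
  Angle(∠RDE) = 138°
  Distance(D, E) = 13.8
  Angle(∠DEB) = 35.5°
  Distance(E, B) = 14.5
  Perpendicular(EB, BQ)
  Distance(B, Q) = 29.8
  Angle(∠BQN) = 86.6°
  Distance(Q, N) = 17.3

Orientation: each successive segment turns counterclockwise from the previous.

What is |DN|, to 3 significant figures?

25.0

R is at the origin; RD runs at 15.3° with length 17.1, so D = (16.5, 4.51). ∠RDE = 138.0° gives DE at 57.3° from the x-axis; with |DE| = 13.8, E = (23.9, 16.1). ∠DEB = 35.5° gives EB at -158° from the x-axis; with |EB| = 14.5, B = (10.5, 10.7). The perpendicularity gives BQ at right angles to EB, so BQ runs at -68.2°; with |BQ| = 29.8, Q = (21.6, -16.9). ∠BQN = 86.6° gives QN at 25.2° from the x-axis; with |QN| = 17.3, N = (37.2, -9.56). Then |DN| = |N − D| = 25.0.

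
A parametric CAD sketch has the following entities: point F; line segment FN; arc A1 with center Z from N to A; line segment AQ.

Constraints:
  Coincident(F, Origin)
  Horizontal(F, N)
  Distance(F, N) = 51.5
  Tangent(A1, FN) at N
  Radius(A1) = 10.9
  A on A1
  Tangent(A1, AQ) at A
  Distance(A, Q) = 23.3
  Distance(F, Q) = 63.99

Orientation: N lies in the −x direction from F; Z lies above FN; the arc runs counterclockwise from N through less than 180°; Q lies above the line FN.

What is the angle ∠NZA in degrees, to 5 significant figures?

117.27°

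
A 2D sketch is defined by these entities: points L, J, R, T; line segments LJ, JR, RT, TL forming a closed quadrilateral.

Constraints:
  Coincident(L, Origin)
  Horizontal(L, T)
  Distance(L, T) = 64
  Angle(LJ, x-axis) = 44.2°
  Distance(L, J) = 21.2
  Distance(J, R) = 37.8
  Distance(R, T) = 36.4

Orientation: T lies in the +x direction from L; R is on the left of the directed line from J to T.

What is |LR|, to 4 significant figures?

58.50

L is at the origin; L and T share the same y with |LT| = 64.0 and T in +x, so T = (64.0, 0). LJ runs at 44.2° with |LJ| = 21.2, so J = (15.20, 14.78). R is determined by |JR| = 37.8 and |RT| = 36.4 together: it lies at the intersection of circle(J, 37.8) and circle(T, 36.4). With |JT| = 50.99, the foot of the radical line on JT is 26.51 from J and the perpendicular offset is √(37.8² − 26.51²) = 26.94. Taking the left-of-JT solution: R = (48.38, 32.88).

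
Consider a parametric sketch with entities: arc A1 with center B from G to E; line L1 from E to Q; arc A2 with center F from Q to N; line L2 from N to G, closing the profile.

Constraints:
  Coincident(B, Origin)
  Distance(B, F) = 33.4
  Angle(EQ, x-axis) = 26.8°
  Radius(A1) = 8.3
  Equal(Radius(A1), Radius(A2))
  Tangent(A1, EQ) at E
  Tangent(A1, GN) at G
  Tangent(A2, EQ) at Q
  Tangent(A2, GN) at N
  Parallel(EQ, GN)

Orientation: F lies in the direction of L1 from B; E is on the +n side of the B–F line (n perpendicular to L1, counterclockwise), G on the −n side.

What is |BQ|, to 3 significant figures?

34.4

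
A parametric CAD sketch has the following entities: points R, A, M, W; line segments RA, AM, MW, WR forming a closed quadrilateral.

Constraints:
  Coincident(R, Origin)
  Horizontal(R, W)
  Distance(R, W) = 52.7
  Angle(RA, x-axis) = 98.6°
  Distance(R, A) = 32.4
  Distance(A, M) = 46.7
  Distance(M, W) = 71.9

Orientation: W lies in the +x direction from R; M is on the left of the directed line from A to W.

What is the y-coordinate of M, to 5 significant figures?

66.864

R is at the origin; R and W share the same y with |RW| = 52.7 and W in +x, so W = (52.7, 0). RA runs at 98.6° with |RA| = 32.4, so A = (-4.8449, 32.036). M is determined by |AM| = 46.7 and |MW| = 71.9 together: it lies at the intersection of circle(A, 46.7) and circle(W, 71.9). With |AW| = 65.861, the foot of the radical line on AW is 10.241 from A and the perpendicular offset is √(46.7² − 10.241²) = 45.563. Taking the left-of-AW solution: M = (26.266, 66.864).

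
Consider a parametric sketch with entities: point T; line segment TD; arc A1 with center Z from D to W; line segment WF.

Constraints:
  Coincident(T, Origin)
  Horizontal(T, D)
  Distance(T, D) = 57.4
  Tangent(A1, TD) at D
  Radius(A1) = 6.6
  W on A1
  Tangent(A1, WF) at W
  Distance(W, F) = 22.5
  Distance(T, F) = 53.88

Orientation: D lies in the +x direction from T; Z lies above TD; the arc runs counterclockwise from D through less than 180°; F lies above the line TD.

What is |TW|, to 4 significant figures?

63.13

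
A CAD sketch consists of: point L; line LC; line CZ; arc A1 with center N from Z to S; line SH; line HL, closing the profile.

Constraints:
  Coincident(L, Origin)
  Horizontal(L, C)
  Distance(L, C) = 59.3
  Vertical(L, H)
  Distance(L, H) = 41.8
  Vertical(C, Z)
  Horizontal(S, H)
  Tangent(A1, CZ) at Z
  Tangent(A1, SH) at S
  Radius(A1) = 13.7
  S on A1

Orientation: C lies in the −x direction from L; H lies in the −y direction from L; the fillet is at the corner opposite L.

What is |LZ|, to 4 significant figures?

65.62

L is at the origin; L and C share the same y with |LC| = 59.3 and C on the −x side, so C = (-59.30, 0.000). L and H share the same x with |LH| = 41.8 and H on the −y side, so H = (0.000, -41.80). The virtual corner opposite L is at (-59.30, -41.80). Tangency of A1 to CZ means the radius NZ is perpendicular to CZ and the tangent condition forces NS to be normal to SH, with radius 13.7, so the center N sits 13.7 in from both sides at N = (-45.60, -28.10). That places the tangent points at Z = (-59.30, -28.10) on CZ and S = (-45.60, -41.80) on SH. Then |LZ| = |Z − L| = 65.62.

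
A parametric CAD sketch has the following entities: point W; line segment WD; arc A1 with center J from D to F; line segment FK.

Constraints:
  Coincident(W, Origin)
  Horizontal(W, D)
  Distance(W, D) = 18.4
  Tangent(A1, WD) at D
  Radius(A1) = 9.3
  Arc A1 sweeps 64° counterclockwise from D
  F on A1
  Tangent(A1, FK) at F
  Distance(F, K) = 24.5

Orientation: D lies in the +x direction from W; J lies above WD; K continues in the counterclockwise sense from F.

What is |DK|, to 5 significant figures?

33.271

On A1, D sits at bearing -90° from J; a 64° counterclockwise sweep puts F at bearing -26°, so F = J + 9.3·(cos -26°, sin -26°) = (26.759, 5.2231). The tangent condition forces JF to be normal to FK, so FK runs along (−sin -26°, cos -26°); with |FK| = 24.5, K = (37.499, 27.244). Then |DK| = |K − D| = 33.271.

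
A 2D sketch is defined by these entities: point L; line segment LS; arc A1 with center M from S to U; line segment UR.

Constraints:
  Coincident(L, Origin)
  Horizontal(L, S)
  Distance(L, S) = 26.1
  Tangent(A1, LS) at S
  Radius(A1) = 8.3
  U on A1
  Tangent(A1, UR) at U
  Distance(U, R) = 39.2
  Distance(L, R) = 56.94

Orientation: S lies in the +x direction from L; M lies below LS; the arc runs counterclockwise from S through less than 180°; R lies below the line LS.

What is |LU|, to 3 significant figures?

21.2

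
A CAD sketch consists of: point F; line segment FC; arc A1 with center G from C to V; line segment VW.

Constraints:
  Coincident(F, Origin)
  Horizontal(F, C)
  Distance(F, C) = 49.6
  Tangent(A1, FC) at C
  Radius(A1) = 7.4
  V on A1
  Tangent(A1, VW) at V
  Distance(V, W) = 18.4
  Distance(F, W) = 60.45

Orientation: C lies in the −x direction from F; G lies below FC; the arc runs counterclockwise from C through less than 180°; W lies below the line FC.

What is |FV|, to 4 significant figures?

57.55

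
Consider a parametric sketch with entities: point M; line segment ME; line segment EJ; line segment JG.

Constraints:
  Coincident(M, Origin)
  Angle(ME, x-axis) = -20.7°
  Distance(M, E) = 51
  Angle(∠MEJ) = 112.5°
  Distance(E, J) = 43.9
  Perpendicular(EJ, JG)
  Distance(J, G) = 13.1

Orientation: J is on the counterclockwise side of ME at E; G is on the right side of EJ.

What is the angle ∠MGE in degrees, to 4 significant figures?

26.90°

M is at the origin; ME runs at -20.7° with length 51.0, so E = 51.0·(cos -20.7°, sin -20.7°) = (47.71, -18.03). ∠MEJ = 112.5°, so EJ runs at -20.7° + (180° − 112.5°) = 46.80° from the x-axis; with |EJ| = 43.9, J = E + 43.9·(cos 46.80°, sin 46.80°) = (77.76, 13.97). The perpendicularity gives JG at right angles to EJ; with |JG| = 13.1 on the right of EJ, G = J + 13.1·(0.7290, -0.6845) = (87.31, 5.007). Then cos ∠MGE = GM·GE / (|GM||GE|), giving 26.90°.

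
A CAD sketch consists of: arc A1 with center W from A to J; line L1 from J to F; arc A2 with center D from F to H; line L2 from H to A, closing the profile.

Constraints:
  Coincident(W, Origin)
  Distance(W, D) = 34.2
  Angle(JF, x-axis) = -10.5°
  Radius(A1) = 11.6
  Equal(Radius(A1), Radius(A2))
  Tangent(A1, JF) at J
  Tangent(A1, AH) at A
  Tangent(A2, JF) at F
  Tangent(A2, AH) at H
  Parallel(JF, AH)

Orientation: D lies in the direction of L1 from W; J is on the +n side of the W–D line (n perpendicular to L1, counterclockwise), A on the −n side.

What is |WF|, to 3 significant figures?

36.1

Tangency of A1 to both parallel lines with radius 11.6 puts J and A at W ± 11.6·n: J = (2.11, 11.4), A = (-2.11, -11.4). Equal radii place F and H the same way about D: F = D + 11.6·n = (35.7, 5.17), H = D − 11.6·n = (31.5, -17.6). Then |WF| = |F − W| = 36.1.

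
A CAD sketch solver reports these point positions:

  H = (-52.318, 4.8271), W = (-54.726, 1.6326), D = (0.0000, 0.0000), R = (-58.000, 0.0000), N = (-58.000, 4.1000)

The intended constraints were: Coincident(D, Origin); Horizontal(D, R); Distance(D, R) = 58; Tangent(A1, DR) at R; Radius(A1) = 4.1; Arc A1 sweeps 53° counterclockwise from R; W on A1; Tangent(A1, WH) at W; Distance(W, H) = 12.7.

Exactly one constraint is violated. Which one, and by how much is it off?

Distance(W, H) = 12.7 — off by 8.70.

D = (0.00, 0.00) ✓; D.y = 0.00, R.y = 0.00 ✓; |DR| = 58.00 ✓; ∠(NR, RD) = 90.00° ✓; |NR| = 4.100 ✓; bearing(N→W) − bearing(N→R) = 53.00° ✓; |NW| = 4.100 ✓; ∠(NW, WH) = 90.01° ✓; |WH| = 4.000 ✗.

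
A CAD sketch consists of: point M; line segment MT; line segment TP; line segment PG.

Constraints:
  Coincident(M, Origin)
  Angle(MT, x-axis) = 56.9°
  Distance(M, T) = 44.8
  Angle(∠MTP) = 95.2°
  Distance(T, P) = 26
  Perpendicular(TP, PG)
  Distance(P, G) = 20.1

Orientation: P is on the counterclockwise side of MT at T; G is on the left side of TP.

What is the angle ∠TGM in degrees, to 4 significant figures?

76.91°

M is at the origin; MT runs at 56.9° with length 44.8, so T = 44.8·(cos 56.9°, sin 56.9°) = (24.47, 37.53). ∠MTP = 95.2°, so TP runs at 56.9° + (180° − 95.2°) = 141.7° from the x-axis; with |TP| = 26.0, P = T + 26.0·(cos 141.7°, sin 141.7°) = (4.061, 53.64). TP ⟂ PG; with |PG| = 20.1 on the left of TP, G = P + 20.1·(-0.6198, -0.7848) = (-8.396, 37.87). Then cos ∠TGM = GT·GM / (|GT||GM|), giving 76.91°.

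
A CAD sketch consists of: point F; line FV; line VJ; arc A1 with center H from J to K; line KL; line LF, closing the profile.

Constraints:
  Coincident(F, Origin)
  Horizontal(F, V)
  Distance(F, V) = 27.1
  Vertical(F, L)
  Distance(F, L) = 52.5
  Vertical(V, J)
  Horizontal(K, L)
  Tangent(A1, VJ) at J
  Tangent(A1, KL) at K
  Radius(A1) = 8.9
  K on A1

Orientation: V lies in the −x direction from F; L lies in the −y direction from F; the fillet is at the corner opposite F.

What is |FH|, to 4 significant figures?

47.25

F is at the origin; FV is horizontal with |FV| = 27.1 and V on the −x side, so V = (-27.10, 0.000). FL is vertical with |FL| = 52.5 and L on the −y side, so L = (0.000, -52.50). The virtual corner opposite F is at (-27.10, -52.50). Tangency of A1 to VJ means the radius HJ is perpendicular to VJ and tangency of A1 to KL means the radius HK is perpendicular to KL, with radius 8.9, so the center H sits 8.9 in from both sides at H = (-18.20, -43.60). Then |FH| = |H − F| = 47.25.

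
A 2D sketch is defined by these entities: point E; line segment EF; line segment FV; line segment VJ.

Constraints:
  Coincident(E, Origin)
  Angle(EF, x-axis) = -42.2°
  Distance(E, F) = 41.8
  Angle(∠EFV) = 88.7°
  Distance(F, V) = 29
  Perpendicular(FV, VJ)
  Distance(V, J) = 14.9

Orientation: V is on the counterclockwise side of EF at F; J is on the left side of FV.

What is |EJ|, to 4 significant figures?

38.86

E is at the origin; EF runs at -42.2° with length 41.8, so F = 41.8·(cos -42.2°, sin -42.2°) = (30.97, -28.08). ∠EFV = 88.7°, so FV runs at -42.2° + (180° − 88.7°) = 49.10° from the x-axis; with |FV| = 29.0, V = F + 29.0·(cos 49.10°, sin 49.10°) = (49.95, -6.158). FV is perpendicular to VJ; with |VJ| = 14.9 on the left of FV, J = V + 14.9·(-0.7559, 0.6547) = (38.69, 3.597). Then |EJ| = |J − E| = 38.86.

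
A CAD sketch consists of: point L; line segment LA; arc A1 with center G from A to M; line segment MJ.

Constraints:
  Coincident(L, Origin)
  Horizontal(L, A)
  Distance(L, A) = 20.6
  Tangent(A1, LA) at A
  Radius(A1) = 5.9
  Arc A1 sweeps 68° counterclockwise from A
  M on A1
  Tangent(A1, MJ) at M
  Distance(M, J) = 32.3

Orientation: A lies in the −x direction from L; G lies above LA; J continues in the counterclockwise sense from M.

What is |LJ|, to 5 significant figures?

33.774

On A1, A sits at bearing -90° from G; a 68° counterclockwise sweep puts M at bearing -22°, so M = G + 5.9·(cos -22°, sin -22°) = (-15.130, 3.6898). A1 meets MJ tangentially, so GM is at right angles to MJ, so MJ runs along (−sin -22°, cos -22°); with |MJ| = 32.3, J = (-3.0298, 33.638). Then |LJ| = |J − L| = 33.774.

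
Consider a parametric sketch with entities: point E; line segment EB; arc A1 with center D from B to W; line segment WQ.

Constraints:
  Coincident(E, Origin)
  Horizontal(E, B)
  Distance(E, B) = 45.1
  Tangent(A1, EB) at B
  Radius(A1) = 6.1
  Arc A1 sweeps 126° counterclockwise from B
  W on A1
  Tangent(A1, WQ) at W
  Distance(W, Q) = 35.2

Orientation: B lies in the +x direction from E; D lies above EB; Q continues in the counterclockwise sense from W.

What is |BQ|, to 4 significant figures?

41.29

On A1, B sits at bearing -90° from D; a 126° counterclockwise sweep puts W at bearing 36°, so W = D + 6.1·(cos 36°, sin 36°) = (50.04, 9.685). Tangency of A1 to WQ means the radius DW is perpendicular to WQ, so WQ runs along (−sin 36°, cos 36°); with |WQ| = 35.2, Q = (29.34, 38.16). Then |BQ| = |Q − B| = 41.29.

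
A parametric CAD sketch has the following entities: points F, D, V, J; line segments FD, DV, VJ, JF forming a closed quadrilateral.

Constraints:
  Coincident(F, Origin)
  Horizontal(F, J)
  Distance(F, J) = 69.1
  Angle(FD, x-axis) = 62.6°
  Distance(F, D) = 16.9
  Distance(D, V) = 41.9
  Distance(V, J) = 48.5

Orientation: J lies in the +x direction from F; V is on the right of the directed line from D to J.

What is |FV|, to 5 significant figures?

34.620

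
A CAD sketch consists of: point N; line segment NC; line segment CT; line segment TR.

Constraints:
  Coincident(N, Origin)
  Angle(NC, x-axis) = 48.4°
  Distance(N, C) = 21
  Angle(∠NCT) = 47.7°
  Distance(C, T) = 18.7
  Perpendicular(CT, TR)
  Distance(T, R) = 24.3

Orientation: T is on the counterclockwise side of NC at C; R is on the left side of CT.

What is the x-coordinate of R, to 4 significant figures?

-4.459

N is at the origin; NC runs at 48.4° with length 21.0, so C = 21.0·(cos 48.4°, sin 48.4°) = (13.94, 15.70). ∠NCT = 47.7°, so CT runs at 48.4° + (180° − 47.7°) = 180.7° from the x-axis; with |CT| = 18.7, T = C + 18.7·(cos 180.7°, sin 180.7°) = (-4.756, 15.48). The perpendicularity gives TR at right angles to CT; with |TR| = 24.3 on the left of CT, R = T + 24.3·(0.01222, -0.9999) = (-4.459, -8.823). So R.x = -4.459.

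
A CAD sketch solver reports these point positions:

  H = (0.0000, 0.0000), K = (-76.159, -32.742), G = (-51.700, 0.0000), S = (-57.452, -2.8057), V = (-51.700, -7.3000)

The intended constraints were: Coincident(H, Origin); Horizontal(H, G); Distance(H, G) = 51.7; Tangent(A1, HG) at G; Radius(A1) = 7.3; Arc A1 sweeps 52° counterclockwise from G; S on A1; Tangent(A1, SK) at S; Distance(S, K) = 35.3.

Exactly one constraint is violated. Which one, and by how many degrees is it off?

Tangent(A1, SK) at S — off by 6.00°.

H = (0.00, 0.00) ✓; H.y = 0.00, G.y = 0.00 ✓; |HG| = 51.70 ✓; ∠(VG, GH) = 90.00° ✓; |VG| = 7.300 ✓; bearing(V→S) − bearing(V→G) = 52.00° ✓; |VS| = 7.300 ✓; ∠(VS, SK) = 84.00° ✗; |SK| = 35.30 ✓.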